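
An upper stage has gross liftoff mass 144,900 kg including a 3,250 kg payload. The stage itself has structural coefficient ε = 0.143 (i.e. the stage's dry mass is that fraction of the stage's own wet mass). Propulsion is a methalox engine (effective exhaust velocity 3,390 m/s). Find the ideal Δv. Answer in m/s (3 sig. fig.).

Stage wet mass = m₀ − payload = 144,900 − 3,250 = 141,650 kg.
Stage dry mass = ε × stage wet mass = 0.143 × 141,650 = 20,256 kg.
Burnout mass m_f = stage dry + payload = 20,256 + 3,250 = 23,506 kg.
From the ideal rocket equation, Δv = v_e · ln(144,900/23,506) = 3390.0 × ln(6.164) = 3390.0 × 1.8188 ≈ 6166 m/s.

Δv ≈ 6170 m/s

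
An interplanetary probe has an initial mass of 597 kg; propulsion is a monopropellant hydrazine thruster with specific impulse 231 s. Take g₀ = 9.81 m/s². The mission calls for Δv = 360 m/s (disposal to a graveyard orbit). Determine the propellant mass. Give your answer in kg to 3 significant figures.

propellant mass ≈ 87.7 kg

v_e = Isp · g₀ = 231 × 9.81 = 2266.1 m/s.
m₀/m_f = exp(Δv / v_e) = exp(360 / 2266.1) = exp(0.1589) = 1.1722.
m_f = 597 / 1.1722 = 509.299 kg, so propellant = m₀ − m_f = 597 − 509.299 = 87.701 kg.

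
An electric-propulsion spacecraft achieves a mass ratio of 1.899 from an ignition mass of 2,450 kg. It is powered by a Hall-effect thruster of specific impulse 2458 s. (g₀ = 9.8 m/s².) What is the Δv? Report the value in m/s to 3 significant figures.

v_e = Isp · g₀ = 2458 × 9.8 = 24088.4 m/s.
Using Δv = v_e ln(m₀/m_f): Δv = v_e · ln(1.899) = 24088.4 × 0.6413 ≈ 15448.6 m/s.

Δv ≈ 15400 m/s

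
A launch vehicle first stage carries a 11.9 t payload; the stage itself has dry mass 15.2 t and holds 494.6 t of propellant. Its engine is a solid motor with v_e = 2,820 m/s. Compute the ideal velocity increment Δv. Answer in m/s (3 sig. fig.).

m₀ = payload + dry + propellant = 11.9 + 15.2 + 494.6 = 521.7 t.
m_f = payload + dry = 11.9 + 15.2 = 27.1 t.
By the Tsiolkovsky rocket equation, Δv = v_e · ln(m₀/m_f) = 2820.0 × ln(19.25) = 2820.0 × 2.9576 ≈ 8340.3 m/s.

Δv ≈ 8340 m/s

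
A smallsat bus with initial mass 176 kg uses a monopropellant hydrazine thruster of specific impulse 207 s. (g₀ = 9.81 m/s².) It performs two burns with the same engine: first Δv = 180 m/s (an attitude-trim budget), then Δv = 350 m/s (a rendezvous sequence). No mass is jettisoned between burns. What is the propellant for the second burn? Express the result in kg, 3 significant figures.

propellant for the second burn ≈ 25.5 kg

v_e = Isp · g₀ = 207 × 9.81 = 2030.7 m/s.
After the first burn: m = 176 × exp(−180/2030.7) = 176 × 0.91517 = 161.07 kg.
After the second burn: m = 161.07 × exp(−350/2030.7) = 161.07 × 0.84168 = 135.569 kg.
Second-burn propellant = 161.07 − 135.569 = 25.501 kg.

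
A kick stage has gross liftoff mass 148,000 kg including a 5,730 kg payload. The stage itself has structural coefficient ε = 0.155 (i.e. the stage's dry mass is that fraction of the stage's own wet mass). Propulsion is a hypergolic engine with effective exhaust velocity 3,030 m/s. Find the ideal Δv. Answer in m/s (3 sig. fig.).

Stage wet mass = m₀ − payload = 148,000 − 5,730 = 142,270 kg.
Stage dry mass = ε × stage wet mass = 0.155 × 142,270 = 22,051.9 kg.
Burnout mass m_f = stage dry + payload = 22,051.9 + 5,730 = 27,781.9 kg.
Rocket equation: Δv = v_e · ln(148,000/27,781.9) = 3030.0 × ln(5.327) = 3030.0 × 1.6728 ≈ 5069 m/s.

Δv ≈ 5070 m/s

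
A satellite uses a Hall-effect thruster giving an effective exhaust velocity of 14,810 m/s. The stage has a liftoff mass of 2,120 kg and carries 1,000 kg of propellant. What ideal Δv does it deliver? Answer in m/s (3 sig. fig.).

Δv ≈ 9450 m/s

m_f = m₀ − m_prop = 2,120 − 1,000 = 1,120 kg.
Using Δv = v_e ln(m₀/m_f): Δv = v_e · ln(m₀/m_f) = 14810.0 × ln(1.893) = 14810.0 × 0.6381 ≈ 9450.1 m/s.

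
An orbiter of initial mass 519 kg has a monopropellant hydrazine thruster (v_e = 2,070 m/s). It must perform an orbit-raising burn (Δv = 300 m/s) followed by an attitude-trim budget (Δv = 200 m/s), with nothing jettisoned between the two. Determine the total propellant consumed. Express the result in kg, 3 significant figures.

total propellant consumed ≈ 111 kg

After the first burn: m = 519 × exp(−300/2070.0) = 519 × 0.86508 = 448.977 kg.
After the second burn: m = 448.977 × exp(−200/2070.0) = 448.977 × 0.90790 = 407.626 kg.
Total propellant = m₀ − m_final = 519 − 407.626 = 111.374 kg.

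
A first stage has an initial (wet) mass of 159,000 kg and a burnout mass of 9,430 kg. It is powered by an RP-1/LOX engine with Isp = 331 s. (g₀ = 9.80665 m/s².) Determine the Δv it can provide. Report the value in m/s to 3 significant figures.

v_e = Isp · g₀ = 331 × 9.80665 = 3246.0 m/s.
Rocket equation: Δv = v_e · ln(m₀/m_f) = 3246.0 × ln(16.86) = 3246.0 × 2.8250 ≈ 9170.0 m/s.

Δv ≈ 9170 m/s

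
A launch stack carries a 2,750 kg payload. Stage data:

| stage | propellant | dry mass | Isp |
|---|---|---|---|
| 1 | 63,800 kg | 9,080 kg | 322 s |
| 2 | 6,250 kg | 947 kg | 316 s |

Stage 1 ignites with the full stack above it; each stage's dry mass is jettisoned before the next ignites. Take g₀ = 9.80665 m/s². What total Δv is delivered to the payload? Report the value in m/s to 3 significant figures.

Ignition mass of stage 1 = 63,800+9,080 + 6,250+947 + 2,750 = 82,827 kg.
Stage 1: m₀ = 82,827 kg, m_f = 82,827 − 63,800 = 19,027 kg; Δv = 322×9.80665×ln(4.353) = 3157.7×1.4709 ≈ 4645 m/s.
Stage 2: m₀ = 9,947 kg, m_f = 9,947 − 6,250 = 3,697 kg; Δv = 316×9.80665×ln(2.691) = 3098.9×0.9897 ≈ 3067 m/s.
Total Δv = 4645 + 3067 = 7712 m/s.

Δv ≈ 7710 m/s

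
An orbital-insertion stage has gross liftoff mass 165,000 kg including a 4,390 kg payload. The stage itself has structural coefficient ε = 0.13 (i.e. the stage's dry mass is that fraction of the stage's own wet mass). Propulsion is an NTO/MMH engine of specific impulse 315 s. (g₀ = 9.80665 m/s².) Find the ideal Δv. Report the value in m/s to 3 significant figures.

Δv ≈ 5800 m/s

Stage wet mass = m₀ − payload = 165,000 − 4,390 = 160,610 kg.
Stage dry mass = ε × stage wet mass = 0.13 × 160,610 = 20,879.3 kg.
Burnout mass m_f = stage dry + payload = 20,879.3 + 4,390 = 25,269.3 kg.
v_e = Isp · g₀ = 315 × 9.80665 = 3089.1 m/s.
Δv = v_e · ln(165,000/25,269.3) = 3089.1 × ln(6.53) = 3089.1 × 1.8764 ≈ 5796 m/s.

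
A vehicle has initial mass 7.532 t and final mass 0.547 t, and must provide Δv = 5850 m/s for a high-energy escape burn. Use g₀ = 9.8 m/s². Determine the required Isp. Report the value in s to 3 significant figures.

Isp ≈ 228 s

ln(m₀/m_f) = ln(7532/547) = ln(13.77) = 2.6225.
v_e = Δv / ln(m₀/m_f) = 5850 / 2.6225 = 2230.7 m/s.
Isp = v_e / g₀ = 2230.7 / 9.8 = 227.6 s.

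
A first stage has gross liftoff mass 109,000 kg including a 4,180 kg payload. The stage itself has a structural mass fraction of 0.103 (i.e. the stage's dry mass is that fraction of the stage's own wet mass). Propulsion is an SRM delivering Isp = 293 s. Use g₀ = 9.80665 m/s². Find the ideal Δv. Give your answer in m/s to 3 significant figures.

Stage wet mass = m₀ − payload = 109,000 − 4,180 = 104,820 kg.
Stage dry mass = ε × stage wet mass = 0.103 × 104,820 = 10,796.5 kg.
Burnout mass m_f = stage dry + payload = 10,796.5 + 4,180 = 14,976.5 kg.
v_e = Isp · g₀ = 293 × 9.80665 = 2873.3 m/s.
Δv = v_e · ln(109,000/14,976.5) = 2873.3 × ln(7.278) = 2873.3 × 1.9849 ≈ 5703 m/s.

Δv ≈ 5700 m/s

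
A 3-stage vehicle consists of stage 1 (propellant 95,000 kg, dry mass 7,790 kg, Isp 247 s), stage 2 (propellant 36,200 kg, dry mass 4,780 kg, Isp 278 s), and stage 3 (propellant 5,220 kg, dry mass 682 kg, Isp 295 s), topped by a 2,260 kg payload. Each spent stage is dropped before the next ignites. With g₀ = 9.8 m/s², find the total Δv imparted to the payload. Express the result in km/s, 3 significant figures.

Δv ≈ 8.96 km/s

Ignition mass of stage 1 = 95,000+7,790 + 36,200+4,780 + 5,220+682 + 2,260 = 151,932 kg.
Stage 1: m₀ = 151,932 kg, m_f = 151,932 − 95,000 = 56,932 kg; Δv = 247×9.8×ln(2.669) = 2420.6×0.9816 ≈ 2376 m/s.
Stage 2: m₀ = 49,142 kg, m_f = 49,142 − 36,200 = 12,942 kg; Δv = 278×9.8×ln(3.797) = 2724.4×1.3342 ≈ 3635 m/s.
Stage 3: m₀ = 8,162 kg, m_f = 8,162 − 5,220 = 2,942 kg; Δv = 295×9.8×ln(2.774) = 2891.0×1.0204 ≈ 2950 m/s.
Total Δv = 2376 + 3635 + 2950 = 8961 m/s.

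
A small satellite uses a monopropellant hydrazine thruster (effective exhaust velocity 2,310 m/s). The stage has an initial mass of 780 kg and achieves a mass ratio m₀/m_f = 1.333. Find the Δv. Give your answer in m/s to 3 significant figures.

By the Tsiolkovsky rocket equation, Δv = v_e · ln(1.333) = 2310.0 × 0.2874 ≈ 664.0 m/s.

Δv ≈ 664 m/s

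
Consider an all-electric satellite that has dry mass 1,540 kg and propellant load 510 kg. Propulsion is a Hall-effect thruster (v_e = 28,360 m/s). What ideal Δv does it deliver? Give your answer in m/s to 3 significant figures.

m₀ = m_dry + m_prop = 1,540 + 510 = 2,050 kg.
Using Δv = v_e ln(m₀/m_f): Δv = v_e · ln(m₀/m_f) = 28360.0 × ln(1.331) = 28360.0 × 0.2861 ≈ 8112.6 m/s.

Δv ≈ 8110 m/s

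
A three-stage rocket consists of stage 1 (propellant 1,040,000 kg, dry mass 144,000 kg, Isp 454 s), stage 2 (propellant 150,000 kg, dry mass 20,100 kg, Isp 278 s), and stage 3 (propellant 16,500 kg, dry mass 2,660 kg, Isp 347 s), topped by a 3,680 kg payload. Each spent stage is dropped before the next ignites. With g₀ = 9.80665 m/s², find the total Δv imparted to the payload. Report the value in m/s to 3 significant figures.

Δv ≈ 14700 m/s

Ignition mass of stage 1 = 1,040,000+144,000 + 150,000+20,100 + 16,500+2,660 + 3,680 = 1,376,940 kg.
Stage 1: m₀ = 1,376,940 kg, m_f = 1,376,940 − 1,040,000 = 336,940 kg; Δv = 454×9.80665×ln(4.087) = 4452.2×1.4077 ≈ 6267 m/s.
Stage 2: m₀ = 192,940 kg, m_f = 192,940 − 150,000 = 42,940 kg; Δv = 278×9.80665×ln(4.493) = 2726.2×1.5026 ≈ 4096 m/s.
Stage 3: m₀ = 22,840 kg, m_f = 22,840 − 16,500 = 6,340 kg; Δv = 347×9.80665×ln(3.603) = 3402.9×1.2816 ≈ 4361 m/s.
Total Δv = 6267 + 4096 + 4361 = 14724 m/s.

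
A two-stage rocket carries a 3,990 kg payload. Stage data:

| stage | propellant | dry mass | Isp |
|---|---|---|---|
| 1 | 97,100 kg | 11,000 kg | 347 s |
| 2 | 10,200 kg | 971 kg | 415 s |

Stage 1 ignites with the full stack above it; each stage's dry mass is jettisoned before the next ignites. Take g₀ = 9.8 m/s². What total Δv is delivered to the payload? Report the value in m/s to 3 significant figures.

Ignition mass of stage 1 = 97,100+11,000 + 10,200+971 + 3,990 = 123,261 kg.
Stage 1: m₀ = 123,261 kg, m_f = 123,261 − 97,100 = 26,161 kg; Δv = 347×9.8×ln(4.712) = 3400.6×1.5500 ≈ 5271 m/s.
Stage 2: m₀ = 15,161 kg, m_f = 15,161 − 10,200 = 4,961 kg; Δv = 415×9.8×ln(3.056) = 4067.0×1.1171 ≈ 4543 m/s.
Total Δv = 5271 + 4543 = 9814 m/s.

Δv ≈ 9810 m/s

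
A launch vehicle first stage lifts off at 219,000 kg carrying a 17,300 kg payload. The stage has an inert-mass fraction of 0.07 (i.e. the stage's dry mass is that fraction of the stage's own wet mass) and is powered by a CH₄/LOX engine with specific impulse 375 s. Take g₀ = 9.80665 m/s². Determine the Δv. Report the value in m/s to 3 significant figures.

Δv ≈ 7140 m/s

Stage wet mass = m₀ − payload = 219,000 − 17,300 = 201,700 kg.
Stage dry mass = ε × stage wet mass = 0.07 × 201,700 = 14,119 kg.
Burnout mass m_f = stage dry + payload = 14,119 + 17,300 = 31,419 kg.
v_e = Isp · g₀ = 375 × 9.80665 = 3677.5 m/s.
Using Δv = v_e ln(m₀/m_f): Δv = v_e · ln(219,000/31,419) = 3677.5 × ln(6.97) = 3677.5 × 1.9417 ≈ 7140 m/s.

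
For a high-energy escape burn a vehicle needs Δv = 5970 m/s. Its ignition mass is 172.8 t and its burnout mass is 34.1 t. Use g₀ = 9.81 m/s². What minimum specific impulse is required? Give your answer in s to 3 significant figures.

ln(m₀/m_f) = ln(172800/34100) = ln(5.067) = 1.6228.
v_e = Δv / ln(m₀/m_f) = 5970 / 1.6228 = 3678.7 m/s.
Isp = v_e / g₀ = 3678.7 / 9.81 = 375.0 s.

Isp ≈ 375 s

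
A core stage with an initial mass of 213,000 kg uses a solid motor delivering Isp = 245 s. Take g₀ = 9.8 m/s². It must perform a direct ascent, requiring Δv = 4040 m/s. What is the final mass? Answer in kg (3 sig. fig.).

v_e = Isp · g₀ = 245 × 9.8 = 2401.0 m/s.
m₀/m_f = exp(Δv / v_e) = exp(4040 / 2401.0) = exp(1.6826) = 5.3797.
m_f = m₀ / 5.3797 = 213,000 / 5.3797 = 39,593.3 kg.

final mass ≈ 39600 kg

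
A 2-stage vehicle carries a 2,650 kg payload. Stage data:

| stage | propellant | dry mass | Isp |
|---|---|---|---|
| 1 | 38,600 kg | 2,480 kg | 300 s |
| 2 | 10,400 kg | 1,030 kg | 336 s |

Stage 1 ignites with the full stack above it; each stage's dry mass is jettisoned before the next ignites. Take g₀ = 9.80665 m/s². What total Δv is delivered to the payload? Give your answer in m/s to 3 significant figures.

Ignition mass of stage 1 = 38,600+2,480 + 10,400+1,030 + 2,650 = 55,160 kg.
Stage 1: m₀ = 55,160 kg, m_f = 55,160 − 38,600 = 16,560 kg; Δv = 300×9.80665×ln(3.331) = 2942.0×1.2032 ≈ 3540 m/s.
Stage 2: m₀ = 14,080 kg, m_f = 14,080 − 10,400 = 3,680 kg; Δv = 336×9.80665×ln(3.826) = 3295.0×1.3418 ≈ 4421 m/s.
Total Δv = 3540 + 4421 = 7961 m/s.

Δv ≈ 7960 m/s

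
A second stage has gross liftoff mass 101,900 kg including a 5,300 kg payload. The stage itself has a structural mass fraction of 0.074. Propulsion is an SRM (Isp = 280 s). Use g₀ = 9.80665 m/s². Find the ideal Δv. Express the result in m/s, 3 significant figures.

Stage wet mass = m₀ − payload = 101,900 − 5,300 = 96,600 kg.
Stage dry mass = ε × stage wet mass = 0.074 × 96,600 = 7,148.4 kg.
Burnout mass m_f = stage dry + payload = 7,148.4 + 5,300 = 12,448.4 kg.
v_e = Isp · g₀ = 280 × 9.80665 = 2745.9 m/s.
Δv = v_e · ln(101,900/12,448.4) = 2745.9 × ln(8.186) = 2745.9 × 2.1024 ≈ 5773 m/s.

Δv ≈ 5770 m/s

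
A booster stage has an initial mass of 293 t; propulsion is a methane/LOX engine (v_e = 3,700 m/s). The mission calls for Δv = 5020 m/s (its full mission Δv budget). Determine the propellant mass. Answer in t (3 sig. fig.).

Rocket equation: m₀/m_f = exp(Δv / v_e) = exp(5020 / 3700.0) = exp(1.3568) = 3.8836.
m_f = 293 / 3.8836 = 75.4455 t, so propellant = m₀ − m_f = 293 − 75.4455 = 217.5545 t.

propellant mass ≈ 218 t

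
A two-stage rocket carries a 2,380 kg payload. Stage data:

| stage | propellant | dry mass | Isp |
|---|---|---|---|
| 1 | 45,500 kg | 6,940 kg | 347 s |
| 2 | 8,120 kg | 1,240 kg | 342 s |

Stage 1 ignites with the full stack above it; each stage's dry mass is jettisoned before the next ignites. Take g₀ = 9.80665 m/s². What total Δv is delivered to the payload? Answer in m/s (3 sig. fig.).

Δv ≈ 8150 m/s

Ignition mass of stage 1 = 45,500+6,940 + 8,120+1,240 + 2,380 = 64,180 kg.
Stage 1: m₀ = 64,180 kg, m_f = 64,180 − 45,500 = 18,680 kg; Δv = 347×9.80665×ln(3.436) = 3402.9×1.2342 ≈ 4200 m/s.
Stage 2: m₀ = 11,740 kg, m_f = 11,740 − 8,120 = 3,620 kg; Δv = 342×9.80665×ln(3.243) = 3353.9×1.1765 ≈ 3946 m/s.
Total Δv = 4200 + 3946 = 8146 m/s.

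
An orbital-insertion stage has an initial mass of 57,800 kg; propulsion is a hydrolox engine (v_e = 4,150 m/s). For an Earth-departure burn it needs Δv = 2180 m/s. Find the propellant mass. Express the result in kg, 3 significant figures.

m₀/m_f = exp(Δv / v_e) = exp(2180 / 4150.0) = exp(0.5253) = 1.6910.
m_f = 57,800 / 1.6910 = 34,181 kg, so propellant = m₀ − m_f = 57,800 − 34,181 = 23,619 kg.

propellant mass ≈ 23600 kg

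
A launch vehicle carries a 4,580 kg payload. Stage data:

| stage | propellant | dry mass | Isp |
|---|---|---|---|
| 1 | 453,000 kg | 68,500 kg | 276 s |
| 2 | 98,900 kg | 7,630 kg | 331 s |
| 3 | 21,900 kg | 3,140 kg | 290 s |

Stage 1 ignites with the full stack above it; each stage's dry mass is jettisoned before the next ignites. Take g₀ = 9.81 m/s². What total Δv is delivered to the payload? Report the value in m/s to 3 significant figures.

Ignition mass of stage 1 = 453,000+68,500 + 98,900+7,630 + 21,900+3,140 + 4,580 = 657,650 kg.
Stage 1: m₀ = 657,650 kg, m_f = 657,650 − 453,000 = 204,650 kg; Δv = 276×9.81×ln(3.214) = 2707.6×1.1674 ≈ 3161 m/s.
Stage 2: m₀ = 136,150 kg, m_f = 136,150 − 98,900 = 37,250 kg; Δv = 331×9.81×ln(3.655) = 3247.1×1.2961 ≈ 4209 m/s.
Stage 3: m₀ = 29,620 kg, m_f = 29,620 − 21,900 = 7,720 kg; Δv = 290×9.81×ln(3.837) = 2844.9×1.3446 ≈ 3825 m/s.
Total Δv = 3161 + 4209 + 3825 = 11195 m/s.

Δv ≈ 11200 m/s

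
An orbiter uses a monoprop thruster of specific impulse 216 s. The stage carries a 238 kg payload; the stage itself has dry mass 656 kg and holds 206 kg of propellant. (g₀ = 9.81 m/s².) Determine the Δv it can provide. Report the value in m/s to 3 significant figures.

Δv ≈ 439 m/s

v_e = Isp · g₀ = 216 × 9.81 = 2119.0 m/s.
m₀ = payload + dry + propellant = 238 + 656 + 206 = 1,100 kg.
m_f = payload + dry = 238 + 656 = 894 kg.
Δv = v_e · ln(m₀/m_f) = 2119.0 × ln(1.23) = 2119.0 × 0.2074 ≈ 439.4 m/s.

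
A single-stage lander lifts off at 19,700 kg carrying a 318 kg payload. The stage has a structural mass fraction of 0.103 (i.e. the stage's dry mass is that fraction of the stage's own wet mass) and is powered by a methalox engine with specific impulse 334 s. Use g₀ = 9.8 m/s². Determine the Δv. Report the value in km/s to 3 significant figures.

Δv ≈ 7.01 km/s

Stage wet mass = m₀ − payload = 19,700 − 318 = 19,382 kg.
Stage dry mass = ε × stage wet mass = 0.103 × 19,382 = 1,996.35 kg.
Burnout mass m_f = stage dry + payload = 1,996.35 + 318 = 2,314.35 kg.
v_e = Isp · g₀ = 334 × 9.8 = 3273.2 m/s.
Rocket equation: Δv = v_e · ln(19,700/2,314.35) = 3273.2 × ln(8.512) = 3273.2 × 2.1415 ≈ 7010 m/s.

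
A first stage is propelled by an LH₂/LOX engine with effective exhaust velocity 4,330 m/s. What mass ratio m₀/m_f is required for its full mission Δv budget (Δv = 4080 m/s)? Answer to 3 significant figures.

mass ratio ≈ 2.57

m₀/m_f = exp(Δv / v_e) = exp(4080 / 4330.0) = exp(0.9423) = 2.5658.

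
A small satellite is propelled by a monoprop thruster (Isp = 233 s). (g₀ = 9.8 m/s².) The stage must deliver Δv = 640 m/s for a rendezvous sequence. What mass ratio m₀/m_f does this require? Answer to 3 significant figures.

v_e = Isp · g₀ = 233 × 9.8 = 2283.4 m/s.
Using Δv = v_e ln(m₀/m_f): m₀/m_f = exp(Δv / v_e) = exp(640 / 2283.4) = exp(0.2803) = 1.3235.

mass ratio ≈ 1.32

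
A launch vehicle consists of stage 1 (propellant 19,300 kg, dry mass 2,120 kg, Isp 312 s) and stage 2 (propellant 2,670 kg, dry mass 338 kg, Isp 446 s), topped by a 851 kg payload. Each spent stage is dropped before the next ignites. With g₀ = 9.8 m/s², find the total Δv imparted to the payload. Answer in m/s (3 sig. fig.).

Ignition mass of stage 1 = 19,300+2,120 + 2,670+338 + 851 = 25,279 kg.
Stage 1: m₀ = 25,279 kg, m_f = 25,279 − 19,300 = 5,979 kg; Δv = 312×9.8×ln(4.228) = 3057.6×1.4417 ≈ 4408 m/s.
Stage 2: m₀ = 3,859 kg, m_f = 3,859 − 2,670 = 1,189 kg; Δv = 446×9.8×ln(3.246) = 4370.8×1.1773 ≈ 5146 m/s.
Total Δv = 4408 + 5146 = 9554 m/s.

Δv ≈ 9550 m/s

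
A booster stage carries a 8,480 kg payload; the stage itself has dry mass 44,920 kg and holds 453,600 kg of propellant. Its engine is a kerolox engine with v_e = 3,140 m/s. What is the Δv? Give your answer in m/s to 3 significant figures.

Δv ≈ 7070 m/s

m₀ = payload + dry + propellant = 8,480 + 44,920 + 453,600 = 507,000 kg.
m_f = payload + dry = 8,480 + 44,920 = 53,400 kg.
Δv = v_e · ln(m₀/m_f) = 3140.0 × ln(9.494) = 3140.0 × 2.2507 ≈ 7067.2 m/s.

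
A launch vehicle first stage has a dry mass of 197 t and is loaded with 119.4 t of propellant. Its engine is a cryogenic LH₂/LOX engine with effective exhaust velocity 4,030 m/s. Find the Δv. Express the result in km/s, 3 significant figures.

m₀ = m_dry + m_prop = 197 + 119.4 = 316.4 t.
From the ideal rocket equation, Δv = v_e · ln(m₀/m_f) = 4030.0 × ln(1.606) = 4030.0 × 0.4738 ≈ 1909.4 m/s.

Δv ≈ 1.91 km/s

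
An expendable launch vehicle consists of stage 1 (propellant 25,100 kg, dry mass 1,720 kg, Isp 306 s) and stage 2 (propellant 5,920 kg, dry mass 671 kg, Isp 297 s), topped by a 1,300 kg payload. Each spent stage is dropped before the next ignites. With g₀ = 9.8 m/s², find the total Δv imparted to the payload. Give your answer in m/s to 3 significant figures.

Ignition mass of stage 1 = 25,100+1,720 + 5,920+671 + 1,300 = 34,711 kg.
Stage 1: m₀ = 34,711 kg, m_f = 34,711 − 25,100 = 9,611 kg; Δv = 306×9.8×ln(3.612) = 2998.8×1.2841 ≈ 3851 m/s.
Stage 2: m₀ = 7,891 kg, m_f = 7,891 − 5,920 = 1,971 kg; Δv = 297×9.8×ln(4.004) = 2910.6×1.3872 ≈ 4038 m/s.
Total Δv = 3851 + 4038 = 7889 m/s.

Δv ≈ 7890 m/s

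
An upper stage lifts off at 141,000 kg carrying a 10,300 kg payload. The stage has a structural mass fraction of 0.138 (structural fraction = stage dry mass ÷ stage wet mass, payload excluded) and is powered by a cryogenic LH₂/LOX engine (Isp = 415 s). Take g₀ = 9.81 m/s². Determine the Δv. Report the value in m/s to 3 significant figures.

Stage wet mass = m₀ − payload = 141,000 − 10,300 = 130,700 kg.
Stage dry mass = ε × stage wet mass = 0.138 × 130,700 = 18,036.6 kg.
Burnout mass m_f = stage dry + payload = 18,036.6 + 10,300 = 28,336.6 kg.
v_e = Isp · g₀ = 415 × 9.81 = 4071.2 m/s.
Using Δv = v_e ln(m₀/m_f): Δv = v_e · ln(141,000/28,336.6) = 4071.2 × ln(4.976) = 4071.2 × 1.6046 ≈ 6533 m/s.

Δv ≈ 6530 m/s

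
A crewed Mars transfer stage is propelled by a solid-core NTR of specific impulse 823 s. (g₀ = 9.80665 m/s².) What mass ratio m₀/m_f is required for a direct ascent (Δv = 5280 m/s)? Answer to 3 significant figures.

mass ratio ≈ 1.92

v_e = Isp · g₀ = 823 × 9.80665 = 8070.9 m/s.
Rocket equation: m₀/m_f = exp(Δv / v_e) = exp(5280 / 8070.9) = exp(0.6542) = 1.9236.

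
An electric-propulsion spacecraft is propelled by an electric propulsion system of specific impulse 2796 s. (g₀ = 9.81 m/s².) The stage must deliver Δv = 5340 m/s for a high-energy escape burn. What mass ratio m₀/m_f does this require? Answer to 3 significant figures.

v_e = Isp · g₀ = 2796 × 9.81 = 27428.8 m/s.
From the ideal rocket equation, m₀/m_f = exp(Δv / v_e) = exp(5340 / 27428.8) = exp(0.1947) = 1.2149.

mass ratio ≈ 1.21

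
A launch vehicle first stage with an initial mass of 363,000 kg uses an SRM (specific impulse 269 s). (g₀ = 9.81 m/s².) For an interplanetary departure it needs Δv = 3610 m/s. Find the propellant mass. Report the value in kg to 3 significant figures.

v_e = Isp · g₀ = 269 × 9.81 = 2638.9 m/s.
From the ideal rocket equation, m₀/m_f = exp(Δv / v_e) = exp(3610 / 2638.9) = exp(1.3680) = 3.9275.
m_f = 363,000 / 3.9275 = 92,425.2 kg, so propellant = m₀ − m_f = 363,000 − 92,425.2 = 270,574.8 kg.

propellant mass ≈ 271000 kg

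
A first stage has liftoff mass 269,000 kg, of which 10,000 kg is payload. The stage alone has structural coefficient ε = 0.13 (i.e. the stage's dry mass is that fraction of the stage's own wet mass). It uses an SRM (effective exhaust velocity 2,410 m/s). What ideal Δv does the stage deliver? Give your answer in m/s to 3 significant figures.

Stage wet mass = m₀ − payload = 269,000 − 10,000 = 259,000 kg.
Stage dry mass = ε × stage wet mass = 0.13 × 259,000 = 33,670 kg.
Burnout mass m_f = stage dry + payload = 33,670 + 10,000 = 43,670 kg.
Using Δv = v_e ln(m₀/m_f): Δv = v_e · ln(269,000/43,670) = 2410.0 × ln(6.16) = 2410.0 × 1.8181 ≈ 4382 m/s.

Δv ≈ 4380 m/s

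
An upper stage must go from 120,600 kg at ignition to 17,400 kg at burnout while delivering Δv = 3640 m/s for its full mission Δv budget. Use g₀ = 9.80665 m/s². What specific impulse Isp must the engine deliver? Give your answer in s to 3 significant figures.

ln(m₀/m_f) = ln(120600/17400) = ln(6.931) = 1.9360.
v_e = Δv / ln(m₀/m_f) = 3640 / 1.9360 = 1880.2 m/s.
Isp = v_e / g₀ = 1880.2 / 9.80665 = 191.7 s.

Isp ≈ 192 s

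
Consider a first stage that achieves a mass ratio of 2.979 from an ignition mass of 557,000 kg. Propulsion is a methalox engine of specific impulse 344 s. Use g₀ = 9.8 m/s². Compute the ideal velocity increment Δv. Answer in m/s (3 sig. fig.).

Δv ≈ 3680 m/s

v_e = Isp · g₀ = 344 × 9.8 = 3371.2 m/s.
Δv = v_e · ln(2.979) = 3371.2 × 1.0916 ≈ 3680.0 m/s.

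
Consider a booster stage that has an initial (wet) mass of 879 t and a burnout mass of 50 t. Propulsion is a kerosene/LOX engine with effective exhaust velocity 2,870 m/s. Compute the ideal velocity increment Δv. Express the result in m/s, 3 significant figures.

Δv ≈ 8230 m/s

By the Tsiolkovsky rocket equation, Δv = v_e · ln(m₀/m_f) = 2870.0 × ln(17.58) = 2870.0 × 2.8668 ≈ 8227.6 m/s.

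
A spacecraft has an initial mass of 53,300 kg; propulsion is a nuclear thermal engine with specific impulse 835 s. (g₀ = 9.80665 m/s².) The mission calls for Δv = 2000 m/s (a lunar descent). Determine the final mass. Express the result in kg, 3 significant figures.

v_e = Isp · g₀ = 835 × 9.80665 = 8188.6 m/s.
m₀/m_f = exp(Δv / v_e) = exp(2000 / 8188.6) = exp(0.2442) = 1.2767.
m_f = m₀ / 1.2767 = 53,300 / 1.2767 = 41,748.3 kg.

final mass ≈ 41700 kg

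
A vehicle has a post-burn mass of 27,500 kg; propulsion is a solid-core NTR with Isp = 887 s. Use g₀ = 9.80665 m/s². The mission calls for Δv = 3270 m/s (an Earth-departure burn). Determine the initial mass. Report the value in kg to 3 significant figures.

initial mass ≈ 40000 kg

v_e = Isp · g₀ = 887 × 9.80665 = 8698.5 m/s.
m₀/m_f = exp(Δv / v_e) = exp(3270 / 8698.5) = exp(0.3759) = 1.4563.
m₀ = m_f × 1.4563 = 27,500 × 1.4563 = 40,048.3 kg.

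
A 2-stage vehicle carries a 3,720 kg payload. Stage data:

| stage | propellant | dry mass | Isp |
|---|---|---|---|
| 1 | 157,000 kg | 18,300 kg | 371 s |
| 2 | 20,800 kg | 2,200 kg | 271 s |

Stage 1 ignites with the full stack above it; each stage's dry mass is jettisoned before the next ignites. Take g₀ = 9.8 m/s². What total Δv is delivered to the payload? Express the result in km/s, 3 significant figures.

Ignition mass of stage 1 = 157,000+18,300 + 20,800+2,200 + 3,720 = 202,020 kg.
Stage 1: m₀ = 202,020 kg, m_f = 202,020 − 157,000 = 45,020 kg; Δv = 371×9.8×ln(4.487) = 3635.8×1.5013 ≈ 5458 m/s.
Stage 2: m₀ = 26,720 kg, m_f = 26,720 − 20,800 = 5,920 kg; Δv = 271×9.8×ln(4.514) = 2655.8×1.5071 ≈ 4002 m/s.
Total Δv = 5458 + 4002 = 9460 m/s.

Δv ≈ 9.46 km/s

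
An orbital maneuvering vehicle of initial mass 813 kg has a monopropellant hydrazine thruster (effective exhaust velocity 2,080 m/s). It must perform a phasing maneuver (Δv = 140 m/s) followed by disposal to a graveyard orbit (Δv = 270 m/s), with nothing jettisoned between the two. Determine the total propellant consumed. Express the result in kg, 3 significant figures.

After the first burn: m = 813 × exp(−140/2080.0) = 813 × 0.93491 = 760.082 kg.
After the second burn: m = 760.082 × exp(−270/2080.0) = 760.082 × 0.87826 = 667.55 kg.
Total propellant = m₀ − m_final = 813 − 667.55 = 145.45 kg.

total propellant consumed ≈ 145 kg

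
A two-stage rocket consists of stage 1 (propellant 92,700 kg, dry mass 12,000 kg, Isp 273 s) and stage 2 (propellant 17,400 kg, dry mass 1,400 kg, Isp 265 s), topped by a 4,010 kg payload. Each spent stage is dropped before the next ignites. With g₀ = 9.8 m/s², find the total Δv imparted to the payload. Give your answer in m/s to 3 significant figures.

Δv ≈ 7210 m/s

Ignition mass of stage 1 = 92,700+12,000 + 17,400+1,400 + 4,010 = 127,510 kg.
Stage 1: m₀ = 127,510 kg, m_f = 127,510 − 92,700 = 34,810 kg; Δv = 273×9.8×ln(3.663) = 2675.4×1.2983 ≈ 3473 m/s.
Stage 2: m₀ = 22,810 kg, m_f = 22,810 − 17,400 = 5,410 kg; Δv = 265×9.8×ln(4.216) = 2597.0×1.4389 ≈ 3737 m/s.
Total Δv = 3473 + 3737 = 7210 m/s.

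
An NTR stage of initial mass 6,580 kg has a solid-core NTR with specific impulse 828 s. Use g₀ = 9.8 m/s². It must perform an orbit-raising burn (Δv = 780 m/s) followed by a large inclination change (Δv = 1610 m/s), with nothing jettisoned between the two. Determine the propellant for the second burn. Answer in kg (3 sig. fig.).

propellant for the second burn ≈ 1080 kg

v_e = Isp · g₀ = 828 × 9.8 = 8114.4 m/s.
After the first burn: m = 6580 × exp(−780/8114.4) = 6580 × 0.90835 = 5,976.94 kg.
After the second burn: m = 5,976.94 × exp(−1610/8114.4) = 5,976.94 × 0.82003 = 4,901.27 kg.
Second-burn propellant = 5,976.94 − 4,901.27 = 1,075.67 kg.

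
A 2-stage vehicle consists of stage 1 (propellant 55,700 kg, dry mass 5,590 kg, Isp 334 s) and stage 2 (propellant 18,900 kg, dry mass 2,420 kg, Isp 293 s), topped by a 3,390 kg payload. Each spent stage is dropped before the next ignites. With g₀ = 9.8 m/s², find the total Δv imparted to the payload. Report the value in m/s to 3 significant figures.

Δv ≈ 7570 m/s

Ignition mass of stage 1 = 55,700+5,590 + 18,900+2,420 + 3,390 = 86,000 kg.
Stage 1: m₀ = 86,000 kg, m_f = 86,000 − 55,700 = 30,300 kg; Δv = 334×9.8×ln(2.838) = 3273.2×1.0432 ≈ 3415 m/s.
Stage 2: m₀ = 24,710 kg, m_f = 24,710 − 18,900 = 5,810 kg; Δv = 293×9.8×ln(4.253) = 2871.4×1.4476 ≈ 4157 m/s.
Total Δv = 3415 + 4157 = 7572 m/s.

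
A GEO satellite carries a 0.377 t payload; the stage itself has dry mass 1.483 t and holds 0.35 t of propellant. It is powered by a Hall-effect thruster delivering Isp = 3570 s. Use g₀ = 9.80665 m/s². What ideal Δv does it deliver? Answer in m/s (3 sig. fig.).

v_e = Isp · g₀ = 3570 × 9.80665 = 35009.7 m/s.
m₀ = payload + dry + propellant = 0.377 + 1.483 + 0.35 = 2.21 t.
m_f = payload + dry = 0.377 + 1.483 = 1.86 t.
Δv = v_e · ln(m₀/m_f) = 35009.7 × ln(1.188) = 35009.7 × 0.1724 ≈ 6036.2 m/s.

Δv ≈ 6040 m/s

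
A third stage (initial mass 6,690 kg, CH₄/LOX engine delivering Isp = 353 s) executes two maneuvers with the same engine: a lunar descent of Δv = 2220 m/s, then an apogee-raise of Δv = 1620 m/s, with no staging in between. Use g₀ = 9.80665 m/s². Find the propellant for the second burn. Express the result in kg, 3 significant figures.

v_e = Isp · g₀ = 353 × 9.80665 = 3461.7 m/s.
After the first burn: m = 6690 × exp(−2220/3461.7) = 6690 × 0.52661 = 3,523.02 kg.
After the second burn: m = 3,523.02 × exp(−1620/3461.7) = 3,523.02 × 0.62627 = 2,206.36 kg.
Second-burn propellant = 3,523.02 − 2,206.36 = 1,316.66 kg.

propellant for the second burn ≈ 1320 kg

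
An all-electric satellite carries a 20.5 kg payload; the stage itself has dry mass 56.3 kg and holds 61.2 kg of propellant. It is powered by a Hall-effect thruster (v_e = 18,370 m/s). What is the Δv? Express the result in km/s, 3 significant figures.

Δv ≈ 10.8 km/s

m₀ = payload + dry + propellant = 20.5 + 56.3 + 61.2 = 138 kg.
m_f = payload + dry = 20.5 + 56.3 = 76.8 kg.
Δv = v_e · ln(m₀/m_f) = 18370.0 × ln(1.797) = 18370.0 × 0.5860 ≈ 10765.7 m/s.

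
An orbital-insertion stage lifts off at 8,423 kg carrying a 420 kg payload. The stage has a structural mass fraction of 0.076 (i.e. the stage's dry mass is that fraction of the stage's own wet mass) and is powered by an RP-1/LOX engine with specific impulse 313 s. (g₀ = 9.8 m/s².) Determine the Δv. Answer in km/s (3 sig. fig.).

Stage wet mass = m₀ − payload = 8,423 − 420 = 8,003 kg.
Stage dry mass = ε × stage wet mass = 0.076 × 8,003 = 608.228 kg.
Burnout mass m_f = stage dry + payload = 608.228 + 420 = 1,028.228 kg.
v_e = Isp · g₀ = 313 × 9.8 = 3067.4 m/s.
Rocket equation: Δv = v_e · ln(8,423/1,028.228) = 3067.4 × ln(8.192) = 3067.4 × 2.1031 ≈ 6451 m/s.

Δv ≈ 6.45 km/s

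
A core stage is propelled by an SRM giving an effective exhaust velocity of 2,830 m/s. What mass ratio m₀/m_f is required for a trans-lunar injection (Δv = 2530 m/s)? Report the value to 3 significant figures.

mass ratio ≈ 2.44

m₀/m_f = exp(Δv / v_e) = exp(2530 / 2830.0) = exp(0.8940) = 2.4449.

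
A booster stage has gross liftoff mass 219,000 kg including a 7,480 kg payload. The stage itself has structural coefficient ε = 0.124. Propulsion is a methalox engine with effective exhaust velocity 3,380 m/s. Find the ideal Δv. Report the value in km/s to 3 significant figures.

Stage wet mass = m₀ − payload = 219,000 − 7,480 = 211,520 kg.
Stage dry mass = ε × stage wet mass = 0.124 × 211,520 = 26,228.5 kg.
Burnout mass m_f = stage dry + payload = 26,228.5 + 7,480 = 33,708.5 kg.
Δv = v_e · ln(219,000/33,708.5) = 3380.0 × ln(6.497) = 3380.0 × 1.8713 ≈ 6325 m/s.

Δv ≈ 6.33 km/s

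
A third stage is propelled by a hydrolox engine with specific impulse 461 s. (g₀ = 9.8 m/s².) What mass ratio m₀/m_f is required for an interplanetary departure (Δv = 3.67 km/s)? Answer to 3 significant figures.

v_e = Isp · g₀ = 461 × 9.8 = 4517.8 m/s.
By the Tsiolkovsky rocket equation, m₀/m_f = exp(Δv / v_e) = exp(3670 / 4517.8) = exp(0.8123) = 2.2532.

mass ratio ≈ 2.25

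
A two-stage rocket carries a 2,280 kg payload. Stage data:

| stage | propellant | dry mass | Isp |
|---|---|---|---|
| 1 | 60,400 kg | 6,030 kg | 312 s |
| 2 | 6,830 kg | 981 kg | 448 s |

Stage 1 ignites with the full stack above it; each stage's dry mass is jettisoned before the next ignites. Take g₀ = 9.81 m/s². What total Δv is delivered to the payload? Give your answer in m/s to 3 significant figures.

Δv ≈ 9730 m/s

Ignition mass of stage 1 = 60,400+6,030 + 6,830+981 + 2,280 = 76,521 kg.
Stage 1: m₀ = 76,521 kg, m_f = 76,521 − 60,400 = 16,121 kg; Δv = 312×9.81×ln(4.747) = 3060.7×1.5574 ≈ 4767 m/s.
Stage 2: m₀ = 10,091 kg, m_f = 10,091 − 6,830 = 3,261 kg; Δv = 448×9.81×ln(3.094) = 4394.9×1.1296 ≈ 4965 m/s.
Total Δv = 4767 + 4965 = 9732 m/s.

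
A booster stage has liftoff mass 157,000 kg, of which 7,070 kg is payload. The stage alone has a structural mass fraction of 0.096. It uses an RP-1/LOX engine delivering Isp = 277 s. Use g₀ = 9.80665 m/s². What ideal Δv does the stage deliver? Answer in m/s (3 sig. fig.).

Δv ≈ 5410 m/s

Stage wet mass = m₀ − payload = 157,000 − 7,070 = 149,930 kg.
Stage dry mass = ε × stage wet mass = 0.096 × 149,930 = 14,393.3 kg.
Burnout mass m_f = stage dry + payload = 14,393.3 + 7,070 = 21,463.3 kg.
v_e = Isp · g₀ = 277 × 9.80665 = 2716.4 m/s.
Using Δv = v_e ln(m₀/m_f): Δv = v_e · ln(157,000/21,463.3) = 2716.4 × ln(7.315) = 2716.4 × 1.9899 ≈ 5405 m/s.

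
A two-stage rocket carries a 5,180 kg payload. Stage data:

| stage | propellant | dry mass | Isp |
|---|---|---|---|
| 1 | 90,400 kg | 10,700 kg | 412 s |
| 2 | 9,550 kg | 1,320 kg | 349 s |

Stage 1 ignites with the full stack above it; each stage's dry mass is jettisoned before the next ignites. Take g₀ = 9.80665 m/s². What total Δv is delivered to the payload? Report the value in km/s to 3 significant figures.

Ignition mass of stage 1 = 90,400+10,700 + 9,550+1,320 + 5,180 = 117,150 kg.
Stage 1: m₀ = 117,150 kg, m_f = 117,150 − 90,400 = 26,750 kg; Δv = 412×9.80665×ln(4.379) = 4040.3×1.4769 ≈ 5967 m/s.
Stage 2: m₀ = 16,050 kg, m_f = 16,050 − 9,550 = 6,500 kg; Δv = 349×9.80665×ln(2.469) = 3422.5×0.9039 ≈ 3094 m/s.
Total Δv = 5967 + 3094 = 9061 m/s.

Δv ≈ 9.06 km/s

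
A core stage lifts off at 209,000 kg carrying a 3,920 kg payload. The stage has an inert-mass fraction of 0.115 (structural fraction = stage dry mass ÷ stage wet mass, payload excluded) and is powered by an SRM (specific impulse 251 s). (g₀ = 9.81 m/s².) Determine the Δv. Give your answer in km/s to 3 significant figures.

Stage wet mass = m₀ − payload = 209,000 − 3,920 = 205,080 kg.
Stage dry mass = ε × stage wet mass = 0.115 × 205,080 = 23,584.2 kg.
Burnout mass m_f = stage dry + payload = 23,584.2 + 3,920 = 27,504.2 kg.
v_e = Isp · g₀ = 251 × 9.81 = 2462.3 m/s.
Δv = v_e · ln(209,000/27,504.2) = 2462.3 × ln(7.599) = 2462.3 × 2.0280 ≈ 4994 m/s.

Δv ≈ 4.99 km/s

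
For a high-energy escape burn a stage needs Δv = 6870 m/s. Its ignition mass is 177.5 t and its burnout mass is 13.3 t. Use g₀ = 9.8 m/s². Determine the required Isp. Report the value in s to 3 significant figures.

ln(m₀/m_f) = ln(177500/13300) = ln(13.35) = 2.5912.
From the ideal rocket equation, v_e = Δv / ln(m₀/m_f) = 6870 / 2.5912 = 2651.3 m/s.
Isp = v_e / g₀ = 2651.3 / 9.8 = 270.5 s.

Isp ≈ 271 s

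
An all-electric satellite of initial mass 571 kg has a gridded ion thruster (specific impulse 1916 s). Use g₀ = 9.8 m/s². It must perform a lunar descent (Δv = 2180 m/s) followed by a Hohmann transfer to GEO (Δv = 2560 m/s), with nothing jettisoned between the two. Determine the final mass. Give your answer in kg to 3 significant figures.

final mass ≈ 444 kg

v_e = Isp · g₀ = 1916 × 9.8 = 18776.8 m/s.
After the first burn: m = 571 × exp(−2180/18776.8) = 571 × 0.89039 = 508.413 kg.
After the second burn: m = 508.413 × exp(−2560/18776.8) = 508.413 × 0.87255 = 443.616 kg.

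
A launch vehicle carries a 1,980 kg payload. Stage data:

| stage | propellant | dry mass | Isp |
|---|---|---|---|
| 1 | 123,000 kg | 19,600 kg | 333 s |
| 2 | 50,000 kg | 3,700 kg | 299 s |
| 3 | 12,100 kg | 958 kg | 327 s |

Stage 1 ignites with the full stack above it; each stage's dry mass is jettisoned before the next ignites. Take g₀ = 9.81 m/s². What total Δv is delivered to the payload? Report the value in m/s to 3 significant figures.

Ignition mass of stage 1 = 123,000+19,600 + 50,000+3,700 + 12,100+958 + 1,980 = 211,338 kg.
Stage 1: m₀ = 211,338 kg, m_f = 211,338 − 123,000 = 88,338 kg; Δv = 333×9.81×ln(2.392) = 3266.7×0.8723 ≈ 2850 m/s.
Stage 2: m₀ = 68,738 kg, m_f = 68,738 − 50,000 = 18,738 kg; Δv = 299×9.81×ln(3.668) = 2933.2×1.2997 ≈ 3812 m/s.
Stage 3: m₀ = 15,038 kg, m_f = 15,038 − 12,100 = 2,938 kg; Δv = 327×9.81×ln(5.118) = 3207.9×1.6329 ≈ 5238 m/s.
Total Δv = 2850 + 3812 + 5238 = 11900 m/s.

Δv ≈ 11900 m/s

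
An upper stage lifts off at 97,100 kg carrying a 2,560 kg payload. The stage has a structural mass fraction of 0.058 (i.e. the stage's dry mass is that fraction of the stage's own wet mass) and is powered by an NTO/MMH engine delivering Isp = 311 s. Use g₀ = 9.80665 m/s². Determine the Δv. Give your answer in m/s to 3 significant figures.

Stage wet mass = m₀ − payload = 97,100 − 2,560 = 94,540 kg.
Stage dry mass = ε × stage wet mass = 0.058 × 94,540 = 5,483.32 kg.
Burnout mass m_f = stage dry + payload = 5,483.32 + 2,560 = 8,043.32 kg.
v_e = Isp · g₀ = 311 × 9.80665 = 3049.9 m/s.
Δv = v_e · ln(97,100/8,043.32) = 3049.9 × ln(12.07) = 3049.9 × 2.4909 ≈ 7597 m/s.

Δv ≈ 7600 m/s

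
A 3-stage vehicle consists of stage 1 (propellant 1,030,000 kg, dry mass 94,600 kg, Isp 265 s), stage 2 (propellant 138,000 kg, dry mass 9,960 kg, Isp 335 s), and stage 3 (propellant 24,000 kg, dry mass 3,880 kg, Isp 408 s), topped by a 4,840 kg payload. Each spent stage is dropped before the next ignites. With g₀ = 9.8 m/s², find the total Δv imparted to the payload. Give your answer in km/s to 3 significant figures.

Ignition mass of stage 1 = 1,030,000+94,600 + 138,000+9,960 + 24,000+3,880 + 4,840 = 1,305,280 kg.
Stage 1: m₀ = 1,305,280 kg, m_f = 1,305,280 − 1,030,000 = 275,280 kg; Δv = 265×9.8×ln(4.742) = 2597.0×1.5564 ≈ 4042 m/s.
Stage 2: m₀ = 180,680 kg, m_f = 180,680 − 138,000 = 42,680 kg; Δv = 335×9.8×ln(4.233) = 3283.0×1.4430 ≈ 4737 m/s.
Stage 3: m₀ = 32,720 kg, m_f = 32,720 − 24,000 = 8,720 kg; Δv = 408×9.8×ln(3.752) = 3998.4×1.3224 ≈ 5287 m/s.
Total Δv = 4042 + 4737 + 5287 = 14066 m/s.

Δv ≈ 14.1 km/s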